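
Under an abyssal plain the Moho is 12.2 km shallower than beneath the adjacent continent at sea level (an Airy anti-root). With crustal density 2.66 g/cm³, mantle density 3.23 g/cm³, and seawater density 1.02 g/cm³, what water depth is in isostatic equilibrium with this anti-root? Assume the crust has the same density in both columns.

4.24 km

Replacing a thickness d of crust by seawater at the top must be balanced by replacing crust with mantle at the base: d (ρ_c − ρ_w) = a (ρ_m − ρ_c).
d = a (ρ_m − ρ_c)/(ρ_c − ρ_w) = 12.2 km × 0.57/1.64 = 4.24 km.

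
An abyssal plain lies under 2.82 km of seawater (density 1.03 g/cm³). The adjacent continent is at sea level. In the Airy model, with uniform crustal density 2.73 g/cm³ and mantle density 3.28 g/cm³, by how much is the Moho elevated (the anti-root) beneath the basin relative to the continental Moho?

In Airy isostatic equilibrium: replacing crust with seawater at the top is compensated by replacing crust with mantle at the base: d (ρ_c − ρ_w) = a (ρ_m − ρ_c).
a = d (ρ_c − ρ_w)/(ρ_m − ρ_c) = 2.82 km × 1.7/0.55 = 8.72 km.

8.72 km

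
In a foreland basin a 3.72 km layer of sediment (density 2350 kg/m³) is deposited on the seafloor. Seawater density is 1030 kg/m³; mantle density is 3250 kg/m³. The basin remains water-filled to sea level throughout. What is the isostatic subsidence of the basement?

2.21 km

Submarine loading: the sediment displaces seawater, and the subsidence is in turn flooded, so s (ρ_m − ρ_w) = t (ρ_sed − ρ_w).
s = 3.72 km × (2350 − 1030) / (3250 − 1030) = 2.21 km.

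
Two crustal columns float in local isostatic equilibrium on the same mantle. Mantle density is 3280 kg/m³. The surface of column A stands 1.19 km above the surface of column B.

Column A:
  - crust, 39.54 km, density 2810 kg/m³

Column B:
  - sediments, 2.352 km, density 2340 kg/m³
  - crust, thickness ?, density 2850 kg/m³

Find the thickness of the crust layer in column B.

Take the compensation level at the base of the deeper column (depth z_c below the surface of column A) and equate Σ ρ_i t_i down to z_c; mantle fills any gap and the z_c terms cancel.
Column A: 39.54×2810 + (z_c − 39.54)×3280
Column B: 1.19×0 + 2.352×2340 + x×2850 + (z_c − 1.19 − 2.352 − x)×3280
The z_c×3280 term appears on both sides and cancels. Collect the known terms of each column as K = Σ(ρt)_known − 3280 × (depth of known layers): K_A = 111107.4 − 3280×39.54 = −18583.8; K_B = 5503.68 − 3280×(1.19 + 2.352) = −6114.08.
Balance: K_A = K_B − x×(3280 − 2850), so x = (K_B − K_A)/(3280 − 2850) = 12469.7/430 = 29 km.

29 km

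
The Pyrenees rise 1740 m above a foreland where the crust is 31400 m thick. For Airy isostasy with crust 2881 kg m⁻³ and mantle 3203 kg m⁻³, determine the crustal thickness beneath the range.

Root depth r = h ρ_c / (ρ_m − ρ_c) = 1740 m × 2881 / 322 = 15570 m.
Total thickness = T + h + r = 31400 m + 1740 m + 15570 m = 48700 m.

48700 m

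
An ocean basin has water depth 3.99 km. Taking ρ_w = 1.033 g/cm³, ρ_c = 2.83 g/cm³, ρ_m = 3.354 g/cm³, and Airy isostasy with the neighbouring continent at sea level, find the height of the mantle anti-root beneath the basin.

13.7 km

By Archimedes' principle applied to the lithosphere: replacing crust with seawater at the top is compensated by replacing crust with mantle at the base: d (ρ_c − ρ_w) = a (ρ_m − ρ_c).
a = d (ρ_c − ρ_w)/(ρ_m − ρ_c) = 3.99 km × 1.797/0.524 = 13.7 km.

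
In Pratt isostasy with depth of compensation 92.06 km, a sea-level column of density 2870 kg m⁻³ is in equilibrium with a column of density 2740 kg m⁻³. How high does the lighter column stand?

ρ_ref D = ρ (D + h) → h = D (ρ_ref − ρ)/ρ.
h = 92.06 km × (2870 − 2740)/2740 = 4.37 km.

4.37 km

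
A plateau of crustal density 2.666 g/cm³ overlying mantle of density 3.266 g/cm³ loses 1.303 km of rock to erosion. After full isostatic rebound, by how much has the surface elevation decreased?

0.239 km

Rebound u = e ρ_c/ρ_m = 1.303 km × 2.666/3.266 = 1.064 km.
Net surface drop = e − u = 1.303 km − 1.064 km = e (ρ_m − ρ_c)/ρ_m = 0.239 km.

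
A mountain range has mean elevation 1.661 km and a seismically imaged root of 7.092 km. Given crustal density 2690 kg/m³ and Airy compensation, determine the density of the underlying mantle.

Airy balance: ρ_c h = (ρ_m − ρ_c) r → ρ_m = ρ_c (1 + h/r).
ρ_m = 2690 × (1 + 1.661 km/7.092 km) = 3320 kg/m³.

3320 kg/m³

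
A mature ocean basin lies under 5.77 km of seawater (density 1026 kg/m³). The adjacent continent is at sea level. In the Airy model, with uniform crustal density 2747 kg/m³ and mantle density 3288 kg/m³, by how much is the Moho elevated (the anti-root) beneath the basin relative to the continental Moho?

18.4 km

For local isostatic compensation: replacing crust with seawater at the top is compensated by replacing crust with mantle at the base: d (ρ_c − ρ_w) = a (ρ_m − ρ_c).
a = d (ρ_c − ρ_w)/(ρ_m − ρ_c) = 5.77 km × 1721/541 = 18.4 km.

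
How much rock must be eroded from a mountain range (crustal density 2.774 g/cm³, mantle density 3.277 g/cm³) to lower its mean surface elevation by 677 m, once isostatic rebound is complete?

Net drop Δ = e − u = e − e ρ_c/ρ_m = e (ρ_m − ρ_c)/ρ_m.
e = Δ ρ_m/(ρ_m − ρ_c) = 677 m × 3.277/0.503 = 4410 m.

4410 m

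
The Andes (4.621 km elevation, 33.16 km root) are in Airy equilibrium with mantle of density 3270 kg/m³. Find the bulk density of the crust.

ρ_c h = (ρ_m − ρ_c) r → ρ_c (h + r) = ρ_m r → ρ_c = ρ_m r / (h + r).
ρ_c = 3270 × 33.16 km / (4.621 km + 33.16 km) = 2870 kg/m³.

2870 kg/m³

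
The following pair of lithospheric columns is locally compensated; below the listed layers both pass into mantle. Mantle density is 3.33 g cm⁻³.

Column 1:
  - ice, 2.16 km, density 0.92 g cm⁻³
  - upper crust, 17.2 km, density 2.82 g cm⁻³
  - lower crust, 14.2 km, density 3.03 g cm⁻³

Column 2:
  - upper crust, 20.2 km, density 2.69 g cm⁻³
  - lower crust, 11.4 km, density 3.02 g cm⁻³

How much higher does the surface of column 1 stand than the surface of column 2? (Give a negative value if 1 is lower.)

0.533 km

For any compensation level in the mantle, the mantle terms cancel and isostasy reduces to e = (Σt_1 − Σt_2) − (Σ(ρt)_1 − Σ(ρt)_2) / ρ_m.
Σt_1 = 33.56 km; Σt_2 = 31.6 km; Σ(ρt)_1 = 93.5172; Σ(ρt)_2 = 88.766 (in km·g cm⁻³).
e = (33.56 − 31.6) − (93.5172 − 88.766) / 3.33 = 0.533 km.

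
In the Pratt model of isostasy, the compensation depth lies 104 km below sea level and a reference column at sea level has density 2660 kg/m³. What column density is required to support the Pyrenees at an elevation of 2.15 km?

Pratt balance: ρ_ref D = ρ (D + h).
ρ = ρ_ref D/(D + h) = 2660 × 104 km/(104 km + 2.15 km) = 2610 kg/m³.

2610 kg/m³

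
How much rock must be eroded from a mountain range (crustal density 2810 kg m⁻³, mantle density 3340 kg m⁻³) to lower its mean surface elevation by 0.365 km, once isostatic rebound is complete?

Net drop Δ = e − u = e − e ρ_c/ρ_m = e (ρ_m − ρ_c)/ρ_m.
e = Δ ρ_m/(ρ_m − ρ_c) = 0.365 km × 3340/530 = 2.3 km.

2.3 km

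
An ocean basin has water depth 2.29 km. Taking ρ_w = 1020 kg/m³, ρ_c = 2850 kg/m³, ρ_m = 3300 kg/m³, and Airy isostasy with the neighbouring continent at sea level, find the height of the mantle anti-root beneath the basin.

9.31 km

Isostatic balance requires: replacing crust with seawater at the top is compensated by replacing crust with mantle at the base: d (ρ_c − ρ_w) = a (ρ_m − ρ_c).
a = d (ρ_c − ρ_w)/(ρ_m − ρ_c) = 2.29 km × 1830/450 = 9.31 km.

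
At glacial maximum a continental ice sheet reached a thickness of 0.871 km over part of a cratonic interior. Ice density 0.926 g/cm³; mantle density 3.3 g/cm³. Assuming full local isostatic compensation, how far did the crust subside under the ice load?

0.244 km

Balancing pressure at the compensation depth: the ice load ρ_ice t is balanced by mantle displaced below, ρ_m s.
s = t ρ_ice / ρ_m = 0.871 km × 0.926/3.3 = 0.244 km.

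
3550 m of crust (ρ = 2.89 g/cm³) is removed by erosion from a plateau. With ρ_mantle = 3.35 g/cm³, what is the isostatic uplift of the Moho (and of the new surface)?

3060 m

Unloading: uplift u = e ρ_c/ρ_m = 3550 m × 2.89/3.35 = 3060 m.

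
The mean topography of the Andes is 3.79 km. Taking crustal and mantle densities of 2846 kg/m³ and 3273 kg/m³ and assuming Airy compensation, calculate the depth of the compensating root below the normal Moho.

25.3 km

By Archimedes' principle applied to the lithosphere: the weight of the topography is balanced by the buoyancy of the root, ρ_c h = (ρ_m − ρ_c) r.
r = h · ρ_c / (ρ_m − ρ_c) = 3.79 km × 2846 / (3273 − 2846) = 25.3 km.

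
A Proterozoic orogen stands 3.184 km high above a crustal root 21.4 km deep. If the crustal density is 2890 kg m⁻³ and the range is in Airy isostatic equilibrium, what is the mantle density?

3320 kg m⁻³

Airy balance: ρ_c h = (ρ_m − ρ_c) r → ρ_m = ρ_c (1 + h/r).
ρ_m = 2890 × (1 + 3.184 km/21.4 km) = 3320 kg m⁻³.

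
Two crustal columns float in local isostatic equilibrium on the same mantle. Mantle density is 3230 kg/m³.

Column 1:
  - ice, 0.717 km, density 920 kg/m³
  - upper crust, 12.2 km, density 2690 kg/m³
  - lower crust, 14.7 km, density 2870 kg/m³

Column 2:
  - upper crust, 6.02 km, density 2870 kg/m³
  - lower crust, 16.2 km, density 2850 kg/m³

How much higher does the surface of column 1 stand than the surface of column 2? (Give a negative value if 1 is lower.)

1.61 km

For any compensation level in the mantle, the mantle terms cancel and isostasy reduces to e = (Σt_1 − Σt_2) − (Σ(ρt)_1 − Σ(ρt)_2) / ρ_m.
Σt_1 = 27.617 km; Σt_2 = 22.22 km; Σ(ρt)_1 = 75666.64; Σ(ρt)_2 = 63447.4 (in km·kg/m³).
e = (27.617 − 22.22) − (75666.64 − 63447.4) / 3230 = 1.61 km.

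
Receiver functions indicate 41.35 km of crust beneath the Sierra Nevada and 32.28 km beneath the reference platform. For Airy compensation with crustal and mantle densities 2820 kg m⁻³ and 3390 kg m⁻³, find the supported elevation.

1.53 km

Excess crust Δ = 41.35 km − 32.28 km = 9.07 km, split between elevation h and root r with h + r = Δ.
Airy balance ρ_c h = (ρ_m − ρ_c) r gives r = h ρ_c/(ρ_m − ρ_c), so h (1 + ρ_c/(ρ_m − ρ_c)) = Δ, i.e. h = Δ (ρ_m − ρ_c)/ρ_m.
h = 9.07 km × 570/3390 = 1.53 km.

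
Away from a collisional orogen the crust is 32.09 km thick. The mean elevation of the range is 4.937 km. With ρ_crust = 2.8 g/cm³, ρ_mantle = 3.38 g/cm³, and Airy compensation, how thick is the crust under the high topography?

60.9 km

Root depth r = h ρ_c / (ρ_m − ρ_c) = 4.937 km × 2.8 / 0.58 = 23.83 km.
Total thickness = T + h + r = 32.09 km + 4.937 km + 23.83 km = 60.9 km.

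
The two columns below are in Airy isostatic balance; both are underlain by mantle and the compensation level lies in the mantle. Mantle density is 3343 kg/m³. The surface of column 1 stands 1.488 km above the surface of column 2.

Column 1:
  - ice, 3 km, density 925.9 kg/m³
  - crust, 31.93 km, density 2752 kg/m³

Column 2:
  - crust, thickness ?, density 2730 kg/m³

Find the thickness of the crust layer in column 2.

Take the compensation level at the base of the deeper column (depth z_c below the surface of column 1) and equate Σ ρ_i t_i down to z_c; mantle fills any gap and the z_c terms cancel.
Column 1: 3×925.9 + 31.93×2752 + (z_c − 34.93)×3343
Column 2: 1.488×0 + x×2730 + (z_c − 1.488 − 0 − x)×3343
The z_c×3343 term appears on both sides and cancels. Collect the known terms of each column as K = Σ(ρt)_known − 3343 × (depth of known layers): K_1 = 90649.06 − 3343×34.93 = −26121.93; K_2 = 0 − 3343×(1.488 + 0) = −4974.384.
Balance: K_1 = K_2 − x×(3343 − 2730), so x = (K_2 − K_1)/(3343 − 2730) = 21147.5/613 = 34.5 km.

34.5 km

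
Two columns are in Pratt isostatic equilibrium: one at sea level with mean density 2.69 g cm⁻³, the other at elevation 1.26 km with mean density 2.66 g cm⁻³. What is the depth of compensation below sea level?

ρ_ref D = ρ (D + h) → D (ρ_ref − ρ) = ρ h.
D = ρ h/(ρ_ref − ρ) = 2.66 × 1.26 km/(2.69 − 2.66) = 112 km.

112 km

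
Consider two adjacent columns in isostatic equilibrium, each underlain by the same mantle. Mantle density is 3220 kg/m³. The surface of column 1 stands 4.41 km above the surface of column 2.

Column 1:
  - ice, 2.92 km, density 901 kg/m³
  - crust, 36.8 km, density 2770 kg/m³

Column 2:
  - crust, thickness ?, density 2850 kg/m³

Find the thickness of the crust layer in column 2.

Take the compensation level at the base of the deeper column (depth z_c below the surface of column 1) and equate Σ ρ_i t_i down to z_c; mantle fills any gap and the z_c terms cancel.
Column 1: 2.92×901 + 36.8×2770 + (z_c − 39.72)×3220
Column 2: 4.41×0 + x×2850 + (z_c − 4.41 − 0 − x)×3220
The z_c×3220 term appears on both sides and cancels. Collect the known terms of each column as K = Σ(ρt)_known − 3220 × (depth of known layers): K_1 = 104566.92 − 3220×39.72 = −23331.48; K_2 = 0 − 3220×(4.41 + 0) = −14200.2.
Balance: K_1 = K_2 − x×(3220 − 2850), so x = (K_2 − K_1)/(3220 − 2850) = 9131.28/370 = 24.7 km.

24.7 km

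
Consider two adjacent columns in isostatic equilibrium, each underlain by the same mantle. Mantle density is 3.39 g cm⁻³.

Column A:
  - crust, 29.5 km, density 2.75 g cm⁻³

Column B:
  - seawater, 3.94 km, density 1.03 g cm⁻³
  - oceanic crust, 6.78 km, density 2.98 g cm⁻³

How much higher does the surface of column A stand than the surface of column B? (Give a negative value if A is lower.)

For any compensation level in the mantle, the mantle terms cancel and isostasy reduces to e = (Σt_A − Σt_B) − (Σ(ρt)_A − Σ(ρt)_B) / ρ_m.
Σt_A = 29.5 km; Σt_B = 10.72 km; Σ(ρt)_A = 81.125; Σ(ρt)_B = 24.2626 (in km·g cm⁻³).
e = (29.5 − 10.72) − (81.125 − 24.2626) / 3.39 = 2.01 km.

2.01 km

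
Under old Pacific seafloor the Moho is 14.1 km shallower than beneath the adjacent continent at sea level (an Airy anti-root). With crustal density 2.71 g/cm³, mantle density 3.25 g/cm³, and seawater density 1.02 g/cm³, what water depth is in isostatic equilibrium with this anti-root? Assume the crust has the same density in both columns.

4.51 km

Replacing a thickness d of crust by seawater at the top must be balanced by replacing crust with mantle at the base: d (ρ_c − ρ_w) = a (ρ_m − ρ_c).
d = a (ρ_m − ρ_c)/(ρ_c − ρ_w) = 14.1 km × 0.54/1.69 = 4.51 km.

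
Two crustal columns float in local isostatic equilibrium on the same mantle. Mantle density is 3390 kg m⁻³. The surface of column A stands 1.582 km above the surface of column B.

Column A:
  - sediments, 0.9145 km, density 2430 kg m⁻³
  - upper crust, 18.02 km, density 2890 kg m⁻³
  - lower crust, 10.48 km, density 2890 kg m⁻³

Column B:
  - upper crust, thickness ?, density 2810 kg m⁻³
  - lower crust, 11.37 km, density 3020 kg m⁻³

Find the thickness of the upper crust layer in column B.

Take the compensation level at the base of the deeper column (depth z_c below the surface of column A) and equate Σ ρ_i t_i down to z_c; mantle fills any gap and the z_c terms cancel.
Column A: 0.9145×2430 + 18.02×2890 + 10.48×2890 + (z_c − 29.4145)×3390
Column B: 1.582×0 + x×2810 + 11.37×3020 + (z_c − 1.582 − 11.37 − x)×3390
The z_c×3390 term appears on both sides and cancels. Collect the known terms of each column as K = Σ(ρt)_known − 3390 × (depth of known layers): K_A = 84587.235 − 3390×29.4145 = −15127.92; K_B = 34337.4 − 3390×(1.582 + 11.37) = −9569.88.
Balance: K_A = K_B − x×(3390 − 2810), so x = (K_B − K_A)/(3390 − 2810) = 5558.04/580 = 9.58 km.

9.58 km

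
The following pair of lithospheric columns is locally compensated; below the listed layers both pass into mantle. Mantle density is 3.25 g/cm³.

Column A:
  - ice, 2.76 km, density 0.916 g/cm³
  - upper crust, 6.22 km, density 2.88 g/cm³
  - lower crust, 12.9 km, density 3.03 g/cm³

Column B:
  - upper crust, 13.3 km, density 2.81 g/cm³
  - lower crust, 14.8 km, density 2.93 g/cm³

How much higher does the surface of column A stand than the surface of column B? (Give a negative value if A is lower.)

For any compensation level in the mantle, the mantle terms cancel and isostasy reduces to e = (Σt_A − Σt_B) − (Σ(ρt)_A − Σ(ρt)_B) / ρ_m.
Σt_A = 21.88 km; Σt_B = 28.1 km; Σ(ρt)_A = 59.52876; Σ(ρt)_B = 80.737 (in km·g/cm³).
e = (21.88 − 28.1) − (59.52876 − 80.737) / 3.25 = 0.306 km.

0.306 km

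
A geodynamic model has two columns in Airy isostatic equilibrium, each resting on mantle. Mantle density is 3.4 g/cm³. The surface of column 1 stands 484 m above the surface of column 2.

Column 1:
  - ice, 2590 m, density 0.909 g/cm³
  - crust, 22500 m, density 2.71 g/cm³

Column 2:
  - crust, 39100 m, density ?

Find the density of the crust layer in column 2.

Take the compensation level at the base of the deeper column (depth z_c below the surface of column 1) and equate Σ ρ_i t_i down to z_c; mantle fills any gap and the z_c terms cancel.
Column 1: 2590×0.909 + 22500×2.71 + (z_c − 25090)×3.4
Column 2: 484×0 + 39100×ρ + (z_c − 484 − 39100)×3.4
The z_c×3.4 term appears on both sides and cancels. Collect the known terms of each column as K = Σ(ρt)_known − 3.4 × (depth of known layers): K_1 = 63329.31 − 3.4×25090 = −21976.69; K_2 = 0 − 3.4×(484 + 39100) = −134585.6.
Balance: K_1 = K_2 + 39100×ρ, so ρ = (K_1 − K_2)/39100 = 112609/39100 = 2.88 g/cm³.

2.88 g/cm³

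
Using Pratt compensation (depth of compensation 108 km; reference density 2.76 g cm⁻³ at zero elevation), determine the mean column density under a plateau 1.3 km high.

2.73 g cm⁻³

Pratt balance: ρ_ref D = ρ (D + h).
ρ = ρ_ref D/(D + h) = 2.76 × 108 km/(108 km + 1.3 km) = 2.73 g cm⁻³.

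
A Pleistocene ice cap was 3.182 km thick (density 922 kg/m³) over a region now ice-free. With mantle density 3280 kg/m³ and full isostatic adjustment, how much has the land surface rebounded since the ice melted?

Removing the load lets mantle flow back in; uplift u satisfies ρ_ice t = ρ_m u.
u = t ρ_ice/ρ_m = 3.182 km × 922/3280 = 0.894 km.

0.894 km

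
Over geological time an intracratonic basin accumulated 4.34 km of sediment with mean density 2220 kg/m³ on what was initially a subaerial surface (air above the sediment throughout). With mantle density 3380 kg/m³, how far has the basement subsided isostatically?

2.85 km

Subaerial load: s = t ρ_sed / ρ_m = 4.34 km × 2220/3380 = 2.85 km.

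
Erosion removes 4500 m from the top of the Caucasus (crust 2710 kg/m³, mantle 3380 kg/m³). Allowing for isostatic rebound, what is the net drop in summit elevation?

892 m

Rebound u = e ρ_c/ρ_m = 4500 m × 2710/3380 = 3608 m.
Net surface drop = e − u = 4500 m − 3608 m = e (ρ_m − ρ_c)/ρ_m = 892 m.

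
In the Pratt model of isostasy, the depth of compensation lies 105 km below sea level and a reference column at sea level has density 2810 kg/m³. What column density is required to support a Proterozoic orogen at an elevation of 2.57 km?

Pratt balance: ρ_ref D = ρ (D + h).
ρ = ρ_ref D/(D + h) = 2810 × 105 km/(105 km + 2.57 km) = 2740 kg/m³.

2740 kg/m³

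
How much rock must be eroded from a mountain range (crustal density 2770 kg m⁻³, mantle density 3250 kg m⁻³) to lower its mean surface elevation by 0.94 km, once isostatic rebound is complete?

6.36 km

Net drop Δ = e − u = e − e ρ_c/ρ_m = e (ρ_m − ρ_c)/ρ_m.
e = Δ ρ_m/(ρ_m − ρ_c) = 0.94 km × 3250/480 = 6.36 km.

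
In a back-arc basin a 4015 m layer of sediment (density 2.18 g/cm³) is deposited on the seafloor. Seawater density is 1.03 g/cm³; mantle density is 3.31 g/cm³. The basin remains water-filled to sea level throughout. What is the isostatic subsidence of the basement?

2030 m

Submarine loading: the sediment displaces seawater, and the subsidence is in turn flooded, so s (ρ_m − ρ_w) = t (ρ_sed − ρ_w).
s = 4015 m × (2.18 − 1.03) / (3.31 − 1.03) = 2030 m.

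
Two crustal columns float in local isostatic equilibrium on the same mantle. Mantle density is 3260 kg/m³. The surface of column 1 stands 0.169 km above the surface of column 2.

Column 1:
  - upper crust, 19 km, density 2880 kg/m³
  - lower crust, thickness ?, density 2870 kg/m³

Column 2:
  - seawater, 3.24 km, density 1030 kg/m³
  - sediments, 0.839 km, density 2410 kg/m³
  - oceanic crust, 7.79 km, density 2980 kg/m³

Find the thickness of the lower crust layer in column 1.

8.85 km

Take the compensation level at the base of the deeper column (depth z_c below the surface of column 1) and equate Σ ρ_i t_i down to z_c; mantle fills any gap and the z_c terms cancel.
Column 1: 19×2880 + x×2870 + (z_c − 19 − x)×3260
Column 2: 0.169×0 + 3.24×1030 + 0.839×2410 + 7.79×2980 + (z_c − 0.169 − 11.869)×3260
The z_c×3260 term appears on both sides and cancels. Collect the known terms of each column as K = Σ(ρt)_known − 3260 × (depth of known layers): K_1 = 54720 − 3260×19 = −7220; K_2 = 28573.39 − 3260×(0.169 + 11.869) = −10670.49.
Balance: K_1 − x×(3260 − 2870) = K_2, so x = (K_1 − K_2)/(3260 − 2870) = 3450.49/390 = 8.85 km.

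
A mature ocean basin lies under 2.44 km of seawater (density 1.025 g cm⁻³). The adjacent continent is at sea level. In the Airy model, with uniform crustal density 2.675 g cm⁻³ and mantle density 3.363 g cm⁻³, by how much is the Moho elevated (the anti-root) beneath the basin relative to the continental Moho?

In Airy isostatic equilibrium: replacing crust with seawater at the top is compensated by replacing crust with mantle at the base: d (ρ_c − ρ_w) = a (ρ_m − ρ_c).
a = d (ρ_c − ρ_w)/(ρ_m − ρ_c) = 2.44 km × 1.65/0.688 = 5.85 km.

5.85 km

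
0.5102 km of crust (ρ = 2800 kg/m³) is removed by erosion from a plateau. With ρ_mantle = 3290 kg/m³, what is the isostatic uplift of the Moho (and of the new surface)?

0.434 km

Unloading: uplift u = e ρ_c/ρ_m = 0.5102 km × 2800/3290 = 0.434 km.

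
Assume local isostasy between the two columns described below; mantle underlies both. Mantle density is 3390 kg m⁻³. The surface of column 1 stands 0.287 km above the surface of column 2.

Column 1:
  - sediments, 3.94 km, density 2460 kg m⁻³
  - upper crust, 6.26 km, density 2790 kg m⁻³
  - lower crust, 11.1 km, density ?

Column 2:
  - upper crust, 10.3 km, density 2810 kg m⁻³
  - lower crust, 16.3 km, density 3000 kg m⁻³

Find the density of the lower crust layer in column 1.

2860 kg m⁻³

Take the compensation level at the base of the deeper column (depth z_c below the surface of column 1) and equate Σ ρ_i t_i down to z_c; mantle fills any gap and the z_c terms cancel.
Column 1: 3.94×2460 + 6.26×2790 + 11.1×ρ + (z_c − 21.3)×3390
Column 2: 0.287×0 + 10.3×2810 + 16.3×3000 + (z_c − 0.287 − 26.6)×3390
The z_c×3390 term appears on both sides and cancels. Collect the known terms of each column as K = Σ(ρt)_known − 3390 × (depth of known layers): K_1 = 27157.8 − 3390×21.3 = −45049.2; K_2 = 77843 − 3390×(0.287 + 26.6) = −13303.93.
Balance: K_1 + 11.1×ρ = K_2, so ρ = (K_2 − K_1)/11.1 = 31745.3/11.1 = 2860 kg m⁻³.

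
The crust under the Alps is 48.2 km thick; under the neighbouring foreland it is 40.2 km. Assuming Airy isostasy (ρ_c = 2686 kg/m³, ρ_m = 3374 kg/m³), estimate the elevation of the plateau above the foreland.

Excess crust Δ = 48.2 km − 40.2 km = 8 km, split between elevation h and root r with h + r = Δ.
Airy balance ρ_c h = (ρ_m − ρ_c) r gives r = h ρ_c/(ρ_m − ρ_c), so h (1 + ρ_c/(ρ_m − ρ_c)) = Δ, i.e. h = Δ (ρ_m − ρ_c)/ρ_m.
h = 8 km × 688/3374 = 1.63 km.

1.63 km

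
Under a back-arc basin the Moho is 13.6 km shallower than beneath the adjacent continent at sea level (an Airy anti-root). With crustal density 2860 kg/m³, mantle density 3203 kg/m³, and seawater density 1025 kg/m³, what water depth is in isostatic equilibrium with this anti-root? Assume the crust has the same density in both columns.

2.54 km

Replacing a thickness d of crust by seawater at the top must be balanced by replacing crust with mantle at the base: d (ρ_c − ρ_w) = a (ρ_m − ρ_c).
d = a (ρ_m − ρ_c)/(ρ_c − ρ_w) = 13.6 km × 343/1835 = 2.54 km.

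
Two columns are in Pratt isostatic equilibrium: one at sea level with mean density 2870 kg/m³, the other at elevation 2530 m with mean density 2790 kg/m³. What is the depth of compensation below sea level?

88200 m

ρ_ref D = ρ (D + h) → D (ρ_ref − ρ) = ρ h.
D = ρ h/(ρ_ref − ρ) = 2790 × 2530 m/(2870 − 2790) = 88200 m.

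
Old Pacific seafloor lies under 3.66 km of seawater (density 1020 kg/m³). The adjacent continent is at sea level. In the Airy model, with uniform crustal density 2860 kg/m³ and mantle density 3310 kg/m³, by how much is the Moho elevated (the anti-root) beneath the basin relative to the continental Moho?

In Airy isostatic equilibrium: replacing crust with seawater at the top is compensated by replacing crust with mantle at the base: d (ρ_c − ρ_w) = a (ρ_m − ρ_c).
a = d (ρ_c − ρ_w)/(ρ_m − ρ_c) = 3.66 km × 1840/450 = 15 km.

15 km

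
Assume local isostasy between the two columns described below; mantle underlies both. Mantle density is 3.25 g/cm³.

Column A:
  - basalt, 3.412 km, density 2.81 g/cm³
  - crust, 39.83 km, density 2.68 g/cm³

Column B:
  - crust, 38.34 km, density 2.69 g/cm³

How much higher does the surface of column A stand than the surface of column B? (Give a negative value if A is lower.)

0.841 km

For any compensation level in the mantle, the mantle terms cancel and isostasy reduces to e = (Σt_A − Σt_B) − (Σ(ρt)_A − Σ(ρt)_B) / ρ_m.
Σt_A = 43.242 km; Σt_B = 38.34 km; Σ(ρt)_A = 116.33212; Σ(ρt)_B = 103.1346 (in km·g/cm³).
e = (43.242 − 38.34) − (116.33212 − 103.1346) / 3.25 = 0.841 km.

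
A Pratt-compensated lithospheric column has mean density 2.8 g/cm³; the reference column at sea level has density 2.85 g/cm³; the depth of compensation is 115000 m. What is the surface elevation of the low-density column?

2050 m

ρ_ref D = ρ (D + h) → h = D (ρ_ref − ρ)/ρ.
h = 115000 m × (2.85 − 2.8)/2.8 = 2050 m.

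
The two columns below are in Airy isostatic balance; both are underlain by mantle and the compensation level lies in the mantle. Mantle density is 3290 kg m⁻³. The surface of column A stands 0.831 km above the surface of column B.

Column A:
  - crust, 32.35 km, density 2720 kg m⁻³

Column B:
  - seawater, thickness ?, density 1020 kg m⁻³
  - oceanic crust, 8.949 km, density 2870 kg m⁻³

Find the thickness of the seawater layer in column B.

Take the compensation level at the base of the deeper column (depth z_c below the surface of column A) and equate Σ ρ_i t_i down to z_c; mantle fills any gap and the z_c terms cancel.
Column A: 32.35×2720 + (z_c − 32.35)×3290
Column B: 0.831×0 + x×1020 + 8.949×2870 + (z_c − 0.831 − 8.949 − x)×3290
The z_c×3290 term appears on both sides and cancels. Collect the known terms of each column as K = Σ(ρt)_known − 3290 × (depth of known layers): K_A = 87992 − 3290×32.35 = −18439.5; K_B = 25683.63 − 3290×(0.831 + 8.949) = −6492.57.
Balance: K_A = K_B − x×(3290 − 1020), so x = (K_B − K_A)/(3290 − 1020) = 11946.9/2270 = 5.26 km.

5.26 km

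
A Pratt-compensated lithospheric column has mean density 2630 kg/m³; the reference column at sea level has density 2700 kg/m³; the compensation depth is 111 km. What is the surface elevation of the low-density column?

2.95 km

ρ_ref D = ρ (D + h) → h = D (ρ_ref − ρ)/ρ.
h = 111 km × (2700 − 2630)/2630 = 2.95 km.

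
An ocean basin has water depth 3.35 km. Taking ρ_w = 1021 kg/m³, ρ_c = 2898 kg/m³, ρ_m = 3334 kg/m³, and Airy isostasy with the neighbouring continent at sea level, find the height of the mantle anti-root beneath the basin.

14.4 km

Isostatic balance requires: replacing crust with seawater at the top is compensated by replacing crust with mantle at the base: d (ρ_c − ρ_w) = a (ρ_m − ρ_c).
a = d (ρ_c − ρ_w)/(ρ_m − ρ_c) = 3.35 km × 1877/436 = 14.4 km.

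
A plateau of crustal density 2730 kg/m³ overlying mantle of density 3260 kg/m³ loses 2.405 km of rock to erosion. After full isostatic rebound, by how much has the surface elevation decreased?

Rebound u = e ρ_c/ρ_m = 2.405 km × 2730/3260 = 2.014 km.
Net surface drop = e − u = 2.405 km − 2.014 km = e (ρ_m − ρ_c)/ρ_m = 0.391 km.

0.391 km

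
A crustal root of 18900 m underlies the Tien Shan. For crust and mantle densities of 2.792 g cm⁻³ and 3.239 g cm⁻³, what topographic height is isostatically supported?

3030 m

In Airy isostatic equilibrium: ρ_c h = (ρ_m − ρ_c) r.
h = r (ρ_m − ρ_c) / ρ_c = 18900 m × (3.239 − 2.792) / 2.792 = 3030 m.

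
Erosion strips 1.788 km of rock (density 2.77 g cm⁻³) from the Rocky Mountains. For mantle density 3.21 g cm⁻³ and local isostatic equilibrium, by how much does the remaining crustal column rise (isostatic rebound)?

Unloading: uplift u = e ρ_c/ρ_m = 1.788 km × 2.77/3.21 = 1.54 km.

1.54 km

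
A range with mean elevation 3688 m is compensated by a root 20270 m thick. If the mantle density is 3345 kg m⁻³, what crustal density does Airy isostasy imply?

2830 kg m⁻³

ρ_c h = (ρ_m − ρ_c) r → ρ_c (h + r) = ρ_m r → ρ_c = ρ_m r / (h + r).
ρ_c = 3345 × 20270 m / (3688 m + 20270 m) = 2830 kg m⁻³.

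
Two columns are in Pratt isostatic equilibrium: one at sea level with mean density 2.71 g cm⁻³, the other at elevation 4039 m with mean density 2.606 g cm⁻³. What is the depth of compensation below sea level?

101000 m

ρ_ref D = ρ (D + h) → D (ρ_ref − ρ) = ρ h.
D = ρ h/(ρ_ref − ρ) = 2.606 × 4039 m/(2.71 − 2.606) = 101000 m.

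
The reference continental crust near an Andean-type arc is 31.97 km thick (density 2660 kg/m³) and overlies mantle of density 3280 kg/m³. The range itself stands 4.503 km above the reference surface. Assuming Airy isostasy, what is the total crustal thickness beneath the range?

Root depth r = h ρ_c / (ρ_m − ρ_c) = 4.503 km × 2660 / 620 = 19.32 km.
Total thickness = T + h + r = 31.97 km + 4.503 km + 19.32 km = 55.8 km.

55.8 km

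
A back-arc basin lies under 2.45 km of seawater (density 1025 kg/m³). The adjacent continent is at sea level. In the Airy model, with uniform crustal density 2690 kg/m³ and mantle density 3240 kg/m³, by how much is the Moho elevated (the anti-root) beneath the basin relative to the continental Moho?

Equating mass per unit area of the two columns: replacing crust with seawater at the top is compensated by replacing crust with mantle at the base: d (ρ_c − ρ_w) = a (ρ_m − ρ_c).
a = d (ρ_c − ρ_w)/(ρ_m − ρ_c) = 2.45 km × 1665/550 = 7.42 km.

7.42 km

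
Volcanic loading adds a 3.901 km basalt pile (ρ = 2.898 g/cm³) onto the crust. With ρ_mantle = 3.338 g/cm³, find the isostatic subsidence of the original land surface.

Subaerial loading: s = t ρ_load / ρ_m.
s = 3.901 km × 2.898/3.338 = 3.39 km.

3.39 km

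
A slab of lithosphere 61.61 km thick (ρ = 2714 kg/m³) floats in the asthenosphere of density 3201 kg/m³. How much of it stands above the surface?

Floating equilibrium: submerged depth d = t ρ_obj/ρ_fluid = 61.61 km × 2714/3201 = 52.24 km.
Freeboard = t − d = 61.61 km − 52.24 km = 9.37 km.

9.37 km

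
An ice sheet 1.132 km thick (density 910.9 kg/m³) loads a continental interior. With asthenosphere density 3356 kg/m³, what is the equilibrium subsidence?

0.307 km

Balancing pressure at the compensation depth: the ice load ρ_ice t is balanced by mantle displaced below, ρ_m s.
s = t ρ_ice / ρ_m = 1.132 km × 910.9/3356 = 0.307 km.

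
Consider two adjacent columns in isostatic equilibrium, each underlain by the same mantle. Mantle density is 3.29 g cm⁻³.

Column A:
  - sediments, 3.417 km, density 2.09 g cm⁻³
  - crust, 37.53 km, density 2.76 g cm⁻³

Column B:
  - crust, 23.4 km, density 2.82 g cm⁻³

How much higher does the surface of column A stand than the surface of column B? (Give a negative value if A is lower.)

3.95 km

For any compensation level in the mantle, the mantle terms cancel and isostasy reduces to e = (Σt_A − Σt_B) − (Σ(ρt)_A − Σ(ρt)_B) / ρ_m.
Σt_A = 40.947 km; Σt_B = 23.4 km; Σ(ρt)_A = 110.72433; Σ(ρt)_B = 65.988 (in km·g cm⁻³).
e = (40.947 − 23.4) − (110.72433 − 65.988) / 3.29 = 3.95 km.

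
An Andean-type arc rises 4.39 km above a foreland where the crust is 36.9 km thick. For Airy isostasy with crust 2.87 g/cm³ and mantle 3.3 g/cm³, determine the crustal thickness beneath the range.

70.6 km

Root depth r = h ρ_c / (ρ_m − ρ_c) = 4.39 km × 2.87 / 0.43 = 29.3 km.
Total thickness = T + h + r = 36.9 km + 4.39 km + 29.3 km = 70.6 km.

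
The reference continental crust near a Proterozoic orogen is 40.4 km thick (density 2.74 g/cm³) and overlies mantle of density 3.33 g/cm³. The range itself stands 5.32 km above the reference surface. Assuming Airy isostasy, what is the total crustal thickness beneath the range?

70.4 km

Root depth r = h ρ_c / (ρ_m − ρ_c) = 5.32 km × 2.74 / 0.59 = 24.71 km.
Total thickness = T + h + r = 40.4 km + 5.32 km + 24.71 km = 70.4 km.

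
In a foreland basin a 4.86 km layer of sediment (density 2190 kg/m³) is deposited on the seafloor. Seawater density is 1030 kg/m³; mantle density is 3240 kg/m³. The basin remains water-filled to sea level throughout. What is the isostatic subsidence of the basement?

Submarine loading: the sediment displaces seawater, and the subsidence is in turn flooded, so s (ρ_m − ρ_w) = t (ρ_sed − ρ_w).
s = 4.86 km × (2190 − 1030) / (3240 − 1030) = 2.55 km.

2.55 km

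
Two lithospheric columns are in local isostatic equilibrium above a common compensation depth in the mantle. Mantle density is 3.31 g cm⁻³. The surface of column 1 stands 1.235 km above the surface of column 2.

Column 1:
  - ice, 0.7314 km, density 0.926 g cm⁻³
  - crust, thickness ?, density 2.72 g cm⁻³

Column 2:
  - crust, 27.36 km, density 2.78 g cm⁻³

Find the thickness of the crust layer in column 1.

Take the compensation level at the base of the deeper column (depth z_c below the surface of column 1) and equate Σ ρ_i t_i down to z_c; mantle fills any gap and the z_c terms cancel.
Column 1: 0.7314×0.926 + x×2.72 + (z_c − 0.7314 − x)×3.31
Column 2: 1.235×0 + 27.36×2.78 + (z_c − 1.235 − 27.36)×3.31
The z_c×3.31 term appears on both sides and cancels. Collect the known terms of each column as K = Σ(ρt)_known − 3.31 × (depth of known layers): K_1 = 0.6772764 − 3.31×0.7314 = −1.7436576; K_2 = 76.0608 − 3.31×(1.235 + 27.36) = −18.58865.
Balance: K_1 − x×(3.31 − 2.72) = K_2, so x = (K_1 − K_2)/(3.31 − 2.72) = 16.845/0.59 = 28.6 km.

28.6 km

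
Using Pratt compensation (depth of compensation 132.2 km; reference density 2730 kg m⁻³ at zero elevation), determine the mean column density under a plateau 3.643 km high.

Pratt balance: ρ_ref D = ρ (D + h).
ρ = ρ_ref D/(D + h) = 2730 × 132.2 km/(132.2 km + 3.643 km) = 2660 kg m⁻³.

2660 kg m⁻³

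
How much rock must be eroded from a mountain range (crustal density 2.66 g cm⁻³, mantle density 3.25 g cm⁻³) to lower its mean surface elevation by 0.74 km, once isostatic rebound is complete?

Net drop Δ = e − u = e − e ρ_c/ρ_m = e (ρ_m − ρ_c)/ρ_m.
e = Δ ρ_m/(ρ_m − ρ_c) = 0.74 km × 3.25/0.59 = 4.08 km.

4.08 km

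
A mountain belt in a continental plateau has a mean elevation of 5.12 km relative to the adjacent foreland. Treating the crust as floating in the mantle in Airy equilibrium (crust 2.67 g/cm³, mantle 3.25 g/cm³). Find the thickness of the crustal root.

23.6 km

Balancing pressure at the compensation depth: the weight of the topography is balanced by the buoyancy of the root, ρ_c h = (ρ_m − ρ_c) r.
r = h · ρ_c / (ρ_m − ρ_c) = 5.12 km × 2.67 / (3.25 − 2.67) = 23.6 km.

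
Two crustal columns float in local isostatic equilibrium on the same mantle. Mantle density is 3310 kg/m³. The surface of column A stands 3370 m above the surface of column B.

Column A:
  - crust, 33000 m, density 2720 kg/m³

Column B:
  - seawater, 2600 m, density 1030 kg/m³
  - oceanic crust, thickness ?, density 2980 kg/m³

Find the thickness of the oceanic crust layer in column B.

7230 m

Take the compensation level at the base of the deeper column (depth z_c below the surface of column A) and equate Σ ρ_i t_i down to z_c; mantle fills any gap and the z_c terms cancel.
Column A: 33000×2720 + (z_c − 33000)×3310
Column B: 3370×0 + 2600×1030 + x×2980 + (z_c − 3370 − 2600 − x)×3310
The z_c×3310 term appears on both sides and cancels. Collect the known terms of each column as K = Σ(ρt)_known − 3310 × (depth of known layers): K_A = 89760000 − 3310×33000 = −19470000; K_B = 2678000 − 3310×(3370 + 2600) = −17082700.
Balance: K_A = K_B − x×(3310 − 2980), so x = (K_B − K_A)/(3310 − 2980) = 2387300/330 = 7230 m.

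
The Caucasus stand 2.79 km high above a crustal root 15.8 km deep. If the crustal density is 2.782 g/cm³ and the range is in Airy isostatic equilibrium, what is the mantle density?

Airy balance: ρ_c h = (ρ_m − ρ_c) r → ρ_m = ρ_c (1 + h/r).
ρ_m = 2.782 × (1 + 2.79 km/15.8 km) = 3.27 g/cm³.

3.27 g/cm³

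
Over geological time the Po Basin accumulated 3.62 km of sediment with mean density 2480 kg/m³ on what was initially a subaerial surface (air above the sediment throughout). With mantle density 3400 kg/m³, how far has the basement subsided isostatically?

2.64 km

Subaerial load: s = t ρ_sed / ρ_m = 3.62 km × 2480/3400 = 2.64 km.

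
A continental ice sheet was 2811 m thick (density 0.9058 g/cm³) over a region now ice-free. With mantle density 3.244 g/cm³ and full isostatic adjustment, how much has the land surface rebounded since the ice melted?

785 m

Removing the load lets mantle flow back in; uplift u satisfies ρ_ice t = ρ_m u.
u = t ρ_ice/ρ_m = 2811 m × 0.9058/3.244 = 785 m.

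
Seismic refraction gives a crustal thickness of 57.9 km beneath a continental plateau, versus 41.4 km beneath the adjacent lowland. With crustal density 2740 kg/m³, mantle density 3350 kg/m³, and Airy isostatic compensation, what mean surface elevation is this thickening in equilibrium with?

Excess crust Δ = 57.9 km − 41.4 km = 16.5 km, split between elevation h and root r with h + r = Δ.
Airy balance ρ_c h = (ρ_m − ρ_c) r gives r = h ρ_c/(ρ_m − ρ_c), so h (1 + ρ_c/(ρ_m − ρ_c)) = Δ, i.e. h = Δ (ρ_m − ρ_c)/ρ_m.
h = 16.5 km × 610/3350 = 3 km.

3 km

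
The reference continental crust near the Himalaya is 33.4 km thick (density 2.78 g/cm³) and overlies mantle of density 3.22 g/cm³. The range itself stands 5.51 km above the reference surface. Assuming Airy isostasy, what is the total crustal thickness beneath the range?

73.7 km

Root depth r = h ρ_c / (ρ_m − ρ_c) = 5.51 km × 2.78 / 0.44 = 34.81 km.
Total thickness = T + h + r = 33.4 km + 5.51 km + 34.81 km = 73.7 km.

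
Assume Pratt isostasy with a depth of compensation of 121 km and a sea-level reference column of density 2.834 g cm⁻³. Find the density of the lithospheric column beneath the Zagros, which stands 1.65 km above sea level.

2.8 g cm⁻³

Pratt balance: ρ_ref D = ρ (D + h).
ρ = ρ_ref D/(D + h) = 2.834 × 121 km/(121 km + 1.65 km) = 2.8 g cm⁻³.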